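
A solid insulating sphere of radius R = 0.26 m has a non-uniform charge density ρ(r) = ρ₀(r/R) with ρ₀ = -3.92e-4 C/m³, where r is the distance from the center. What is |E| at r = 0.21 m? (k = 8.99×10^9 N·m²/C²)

By spherical symmetry E is radial; choose a Gaussian sphere of radius r = 0.21 m (r < R).
Integrate the density: Q_enc = 4π ∫₀^r ρ₀(r'/R)^1 r'² dr' = 4πρ₀ r^4/(4·R) = -9.212e-6 C.
By Gauss's law, ∮E·dA = E·4πr² = Q_enc/ε₀.
E = k|Q_enc|/r² = (8.99×10^9)(9.212×10^-6)/(0.21)² = 1.88×10^6 N/C.

E = 1.88e6 V/m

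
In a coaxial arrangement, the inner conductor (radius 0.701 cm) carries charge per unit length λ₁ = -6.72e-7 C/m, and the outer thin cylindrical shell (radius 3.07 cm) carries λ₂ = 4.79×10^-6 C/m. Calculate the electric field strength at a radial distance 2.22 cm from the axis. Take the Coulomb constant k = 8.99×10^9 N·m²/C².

|E| = 5.44e5 V/m

Choose a coaxial cylinder of radius r = 2.22 cm (arbitrary length L) as the Gaussian surface (between the conductors, 0.701 cm < r < 3.07 cm).
The shell at 3.07 cm lies outside the Gaussian surface, so λ_enc = λ₁ = -6.72×10^-7 C/m.
Gauss's law: E·2πrL = λ_enc L/ε₀.
E = 2k|λ_enc|/r = 2(8.99×10^9)(6.72×10^-7)/(0.0222) = 5.44e5 N/C.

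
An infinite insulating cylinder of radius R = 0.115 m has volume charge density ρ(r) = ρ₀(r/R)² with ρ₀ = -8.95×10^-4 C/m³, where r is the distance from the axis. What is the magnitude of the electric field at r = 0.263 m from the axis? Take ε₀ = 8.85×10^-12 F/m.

E = 1.27e6 N/C

By cylindrical symmetry E is radial; use a coaxial Gaussian cylinder of radius 0.263 m and length L (r > R, full charge per length enclosed).
λ_enc = 2π ∫₀^R ρ₀(r'/R)^2 r' dr' = 2πρ₀R²/4 = -1.859×10^-5 C/m.
Since E is radial and uniform over the curved surface, Φ = E·2πrL = Q_enc/ε₀ = λ_enc L/ε₀.
E = |λ_enc|/(2πε₀r) = (1.859×10^-5)/(2π·8.85×10^-12·0.263) = 1.27×10^6 N/C.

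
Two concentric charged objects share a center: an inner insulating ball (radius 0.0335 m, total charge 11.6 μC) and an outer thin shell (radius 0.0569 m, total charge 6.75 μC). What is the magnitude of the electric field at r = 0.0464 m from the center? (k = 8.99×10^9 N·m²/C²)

Use a concentric Gaussian sphere at r = 0.0464 m (between the bodies, 0.0335 m < r < 0.0569 m).
The shell at 0.0569 m lies outside the Gaussian surface, so Q_enc = 11.6 μC = 1.16×10^-5 C.
Applying ∮E·dA = Q_enc/ε₀ with Φ = E(4πr²):
E = k|Q_enc|/r² = (8.99×10^9)(1.16×10^-5)/(0.0464)² = 4.84×10^7 N/C.

|E| ≈ 4.84×10^7 N/C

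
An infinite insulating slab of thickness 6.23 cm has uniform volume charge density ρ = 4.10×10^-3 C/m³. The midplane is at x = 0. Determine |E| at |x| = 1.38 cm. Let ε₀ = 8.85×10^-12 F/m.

E = 6.39×10^6 V/m

By symmetry E is perpendicular to the slab. A Gaussian pillbox from −1.38 cm to +1.38 cm (face area A) lies entirely within the slab.
Q_enc = ρ·(2x)·A and flux = 2EA, so 2EA = 2ρxA/ε₀ ⇒ E = |ρ|x/ε₀.
E = (4.10×10^-3)(0.0138)/(8.85×10^-12) = 6.39×10^6 N/C.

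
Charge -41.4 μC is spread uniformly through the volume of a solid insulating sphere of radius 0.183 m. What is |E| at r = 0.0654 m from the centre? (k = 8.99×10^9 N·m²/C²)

Symmetry ⇒ E = E(r) r̂. Gaussian sphere of radius r = 0.0654 m (r < R).
For a uniform sphere the enclosed fraction is (r/R)³, so Q_enc = (-41.4 μC)(0.0654/0.183)³ = -1.89×10^-6 C.
Gauss's law: E·4πr² = Q_enc/ε₀.
E = k|Q_enc|/r² = (8.99×10^9)(1.89×10^-6)/(0.0654)² = 3.97×10^6 N/C.

|E| = 3.97×10^6 V/m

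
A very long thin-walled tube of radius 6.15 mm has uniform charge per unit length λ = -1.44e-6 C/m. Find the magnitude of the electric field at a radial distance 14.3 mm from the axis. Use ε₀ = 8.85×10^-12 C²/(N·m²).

By cylindrical symmetry E is radial; use a coaxial Gaussian cylinder of radius 14.3 mm and length L (r > 6.15 mm).
The full line charge is enclosed: λ_enc = -1.44×10^-6 C/m.
By Gauss's law (flux through the curved wall only), E·2πrL = λ_enc L/ε₀.
E = |λ_enc|/(2πε₀r) = (1.44e-6)/(2π·8.85×10^-12·0.0143) = 1.81×10^6 N/C.

E ≈ 1.81×10^6 N/C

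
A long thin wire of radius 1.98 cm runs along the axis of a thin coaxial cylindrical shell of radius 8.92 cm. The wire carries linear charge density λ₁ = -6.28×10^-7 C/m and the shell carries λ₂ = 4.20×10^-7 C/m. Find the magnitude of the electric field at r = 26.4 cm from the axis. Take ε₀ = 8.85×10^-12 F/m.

Take a coaxial cylindrical Gaussian surface of radius r = 26.4 cm and length L (r > 8.92 cm, enclosing both).
λ_enc = λ₁ + λ₂ = (-6.28×10^-7) + (4.20×10^-7) = -2.08×10^-7 C/m.
Since E is radial and uniform over the curved surface, Φ = E·2πrL = Q_enc/ε₀ = λ_enc L/ε₀.
E = |λ_enc|/(2πε₀r) = (2.08×10^-7)/(2π·8.85×10^-12·0.264) = 1.42×10^4 N/C.

|E| = 1.42×10^4 V/m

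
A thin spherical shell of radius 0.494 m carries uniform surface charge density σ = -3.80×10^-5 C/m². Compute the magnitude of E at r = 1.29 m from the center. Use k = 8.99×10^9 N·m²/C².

|E| ≈ 6.30e5 N/C

Symmetry ⇒ E = E(r) r̂. Gaussian sphere of radius r = 1.29 m (r > 0.494 m).
The entire shell is enclosed: Q_enc = σ·4πR² = (-3.80×10^-5)·4π·(0.494)² = -1.165×10^-4 C.
Since E is radial and uniform over the Gaussian sphere, Φ = E·4πr² = Q_enc/ε₀.
E = k|Q_enc|/r² = (8.99×10^9)(1.165e-4)/(1.29)² = 6.30×10^5 N/C.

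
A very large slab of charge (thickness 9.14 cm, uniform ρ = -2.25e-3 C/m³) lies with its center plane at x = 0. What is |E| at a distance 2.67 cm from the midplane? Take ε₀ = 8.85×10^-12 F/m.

|E| = 6.79e6 N/C

By symmetry E is perpendicular to the slab. A Gaussian pillbox from −2.67 cm to +2.67 cm (face area A) lies entirely within the slab.
Q_enc = ρ·(2x)·A and flux = 2EA, so 2EA = 2ρxA/ε₀ ⇒ E = |ρ|x/ε₀.
E = (2.25e-3)(0.0267)/(8.85×10^-12) = 6.79e6 N/C.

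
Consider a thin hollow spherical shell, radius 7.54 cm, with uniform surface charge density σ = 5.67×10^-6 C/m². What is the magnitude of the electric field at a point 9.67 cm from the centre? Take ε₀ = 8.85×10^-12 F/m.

E = 3.90e5 N/C

Take a concentric spherical Gaussian surface of radius r = 9.67 cm (r > 7.54 cm).
The entire shell is enclosed: Q_enc = σ·4πR² = (5.67×10^-6)·4π·(0.0754)² = 4.051e-7 C.
Gauss's law: E·4πr² = Q_enc/ε₀.
E = |Q_enc|/(4πε₀r²) = (4.051×10^-7)/(4π·8.85×10^-12·(0.0967)²) = 3.90e5 N/C.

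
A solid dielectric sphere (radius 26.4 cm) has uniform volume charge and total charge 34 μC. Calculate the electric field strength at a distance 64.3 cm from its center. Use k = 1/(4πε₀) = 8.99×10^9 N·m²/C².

Use a concentric Gaussian sphere at r = 64.3 cm (r > R, so the entire charge is enclosed).
Q_enc = 34 μC = 3.40×10^-5 C.
By Gauss's law, ∮E·dA = E·4πr² = Q_enc/ε₀.
E = k|Q_enc|/r² = (8.99×10^9)(3.40×10^-5)/(0.643)² = 7.39e5 N/C.

|E| = 7.39×10^5 V/m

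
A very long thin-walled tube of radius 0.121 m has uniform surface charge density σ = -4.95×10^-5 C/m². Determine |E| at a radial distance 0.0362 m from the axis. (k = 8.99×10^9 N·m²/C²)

Choose a coaxial cylinder of radius r = 0.0362 m (arbitrary length L) as the Gaussian surface (r < 0.121 m, inside the shell).
All the surface charge lies outside this cylinder: Q_enc = 0, hence E = 0.

|E| = 0 N/C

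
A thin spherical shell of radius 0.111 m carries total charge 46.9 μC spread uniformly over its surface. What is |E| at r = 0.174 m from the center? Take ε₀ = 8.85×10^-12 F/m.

By spherical symmetry E is radial; choose a Gaussian sphere of radius r = 0.174 m (r > 0.111 m).
The entire shell is enclosed: Q_enc = 4.69×10^-5 C.
Gauss's law: E·4πr² = Q_enc/ε₀.
E = |Q_enc|/(4πε₀r²) = (4.69×10^-5)/(4π·8.85×10^-12·(0.174)²) = 1.39×10^7 N/C.

|E| ≈ 1.39×10^7 N/C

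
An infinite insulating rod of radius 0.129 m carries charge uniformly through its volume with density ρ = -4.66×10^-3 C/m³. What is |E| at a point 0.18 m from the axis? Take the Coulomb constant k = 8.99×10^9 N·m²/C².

Choose a coaxial cylinder of radius r = 0.18 m (arbitrary length L) as the Gaussian surface (r > 0.129 m, full cross-section enclosed).
λ_enc = ρ·πR² = (-4.66e-3)π(0.129)² = -2.436×10^-4 C/m.
Gauss's law: E·2πrL = λ_enc L/ε₀.
E = 2k|λ_enc|/r = 2(8.99×10^9)(2.436×10^-4)/(0.18) = 2.43×10^7 N/C.

E ≈ 2.43×10^7 V/m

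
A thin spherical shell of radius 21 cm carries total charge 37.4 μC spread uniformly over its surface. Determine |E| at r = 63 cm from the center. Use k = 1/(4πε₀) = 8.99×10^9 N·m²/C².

By spherical symmetry E is radial; choose a Gaussian sphere of radius r = 63 cm (r > 21 cm).
The entire shell is enclosed: Q_enc = 3.74×10^-5 C.
Applying ∮E·dA = Q_enc/ε₀ with Φ = E(4πr²):
E = k|Q_enc|/r² = (8.99×10^9)(3.74×10^-5)/(0.63)² = 8.47e5 N/C.

E ≈ 8.47×10^5 N/C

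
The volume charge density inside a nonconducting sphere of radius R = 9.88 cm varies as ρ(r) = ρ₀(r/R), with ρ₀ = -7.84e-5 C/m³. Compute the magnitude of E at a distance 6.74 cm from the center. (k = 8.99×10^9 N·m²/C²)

Take a concentric spherical Gaussian surface of radius r = 6.74 cm (r < R).
Q_enc = ∫₀^r ρ(r')·4πr'² dr' = (4πρ₀/R) ∫₀^r r'^3 dr' = 4πρ₀ r^4/(4·R) = -5.145×10^-8 C.
By Gauss's law, ∮E·dA = E·4πr² = Q_enc/ε₀.
E = k|Q_enc|/r² = (8.99×10^9)(5.145×10^-8)/(0.0674)² = 1.02×10^5 N/C.

E ≈ 1.02×10^5 N/C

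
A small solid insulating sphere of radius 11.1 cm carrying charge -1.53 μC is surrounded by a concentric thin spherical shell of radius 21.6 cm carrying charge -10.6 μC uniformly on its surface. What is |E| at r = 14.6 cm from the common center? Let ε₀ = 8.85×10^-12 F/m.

E ≈ 6.45e5 N/C

By spherical symmetry E is radial; choose a Gaussian sphere of radius r = 14.6 cm (between the bodies, 11.1 cm < r < 21.6 cm).
Only the inner charge is enclosed; the outer shell contributes nothing inside itself. Q_enc = -1.53 μC = -1.53e-6 C.
Since E is radial and uniform over the Gaussian sphere, Φ = E·4πr² = Q_enc/ε₀.
E = |Q_enc|/(4πε₀r²) = (1.53e-6)/(4π·8.85×10^-12·(0.146)²) = 6.45×10^5 N/C.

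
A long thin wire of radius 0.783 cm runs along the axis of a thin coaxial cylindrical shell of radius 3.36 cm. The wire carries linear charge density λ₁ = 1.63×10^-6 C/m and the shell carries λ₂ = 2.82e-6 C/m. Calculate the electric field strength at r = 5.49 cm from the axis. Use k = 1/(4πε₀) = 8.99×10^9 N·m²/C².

E = 1.46×10^6 V/m

Choose a coaxial cylinder of radius r = 5.49 cm (arbitrary length L) as the Gaussian surface (r > 3.36 cm, enclosing both).
λ_enc = λ₁ + λ₂ = (1.63e-6) + (2.82×10^-6) = 4.45×10^-6 C/m.
Applying ∮E·dA = Q_enc/ε₀ with the end caps contributing no flux:
E = 2k|λ_enc|/r = 2(8.99×10^9)(4.45×10^-6)/(0.0549) = 1.46×10^6 N/C.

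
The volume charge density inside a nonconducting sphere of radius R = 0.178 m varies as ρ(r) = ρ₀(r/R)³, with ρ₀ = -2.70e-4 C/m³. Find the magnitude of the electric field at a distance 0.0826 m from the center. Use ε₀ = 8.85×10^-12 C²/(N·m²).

Use a concentric Gaussian sphere at r = 0.0826 m (r < R).
Integrate the density: Q_enc = 4π ∫₀^r ρ₀(r'/R)^3 r'² dr' = 4πρ₀ r^6/(6·R³) = -3.185×10^-8 C.
By Gauss's law, ∮E·dA = E·4πr² = Q_enc/ε₀.
E = |Q_enc|/(4πε₀r²) = (3.185×10^-8)/(4π·8.85×10^-12·(0.0826)²) = 4.20×10^4 N/C.

E ≈ 4.20e4 N/C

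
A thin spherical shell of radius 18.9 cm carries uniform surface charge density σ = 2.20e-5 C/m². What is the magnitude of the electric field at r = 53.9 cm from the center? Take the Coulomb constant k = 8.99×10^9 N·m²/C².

Take a concentric spherical Gaussian surface of radius r = 53.9 cm (r > 18.9 cm).
The entire shell is enclosed: Q_enc = σ·4πR² = (2.20e-5)·4π·(0.189)² = 9.875×10^-6 C.
Applying ∮E·dA = Q_enc/ε₀ with Φ = E(4πr²):
E = k|Q_enc|/r² = (8.99×10^9)(9.875×10^-6)/(0.539)² = 3.06×10^5 N/C.

|E| = 3.06×10^5 N/C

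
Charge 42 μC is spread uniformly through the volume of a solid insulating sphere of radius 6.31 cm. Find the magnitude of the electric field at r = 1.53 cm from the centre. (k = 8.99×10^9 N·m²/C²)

2.30×10^7 N/C

By spherical symmetry E is radial; choose a Gaussian sphere of radius r = 1.53 cm (r < R).
Only the charge within r is enclosed: Q_enc = Q·(r/R)³ = (42 μC)·(1.53 cm/6.31 cm)³ = 5.987×10^-7 C.
By Gauss's law, ∮E·dA = E·4πr² = Q_enc/ε₀.
E = k|Q_enc|/r² = (8.99×10^9)(5.987×10^-7)/(0.0153)² = 2.30×10^7 N/C.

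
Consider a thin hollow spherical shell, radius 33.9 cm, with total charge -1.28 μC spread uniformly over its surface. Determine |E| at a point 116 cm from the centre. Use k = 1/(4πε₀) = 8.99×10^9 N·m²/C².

E = 8.55×10^3 N/C

Use a concentric Gaussian sphere at r = 116 cm (r > 33.9 cm).
The entire shell is enclosed: Q_enc = -1.28×10^-6 C.
Applying ∮E·dA = Q_enc/ε₀ with Φ = E(4πr²):
E = k|Q_enc|/r² = (8.99×10^9)(1.28×10^-6)/(1.16)² = 8.55×10^3 N/C.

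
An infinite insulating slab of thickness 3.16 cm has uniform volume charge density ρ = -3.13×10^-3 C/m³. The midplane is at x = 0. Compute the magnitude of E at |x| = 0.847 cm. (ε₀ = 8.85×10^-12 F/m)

|E| ≈ 3.00×10^6 N/C

By symmetry E is perpendicular to the slab. A Gaussian pillbox from −0.847 cm to +0.847 cm (face area A) lies entirely within the slab.
Q_enc = ρ·(2x)·A and flux = 2EA, so 2EA = 2ρxA/ε₀ ⇒ E = |ρ|x/ε₀.
E = (3.13×10^-3)(0.00847)/(8.85×10^-12) = 3.00e6 N/C.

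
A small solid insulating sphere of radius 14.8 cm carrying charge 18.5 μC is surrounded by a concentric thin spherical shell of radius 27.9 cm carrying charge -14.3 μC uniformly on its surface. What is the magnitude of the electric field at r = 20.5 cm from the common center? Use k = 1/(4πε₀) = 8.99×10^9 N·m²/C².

|E| = 3.96×10^6 V/m

Use a concentric Gaussian sphere at r = 20.5 cm (between the bodies, 14.8 cm < r < 27.9 cm).
The shell at 27.9 cm lies outside the Gaussian surface, so Q_enc = 18.5 μC = 1.85e-5 C.
Since E is radial and uniform over the Gaussian sphere, Φ = E·4πr² = Q_enc/ε₀.
E = k|Q_enc|/r² = (8.99×10^9)(1.85×10^-5)/(0.205)² = 3.96×10^6 N/C.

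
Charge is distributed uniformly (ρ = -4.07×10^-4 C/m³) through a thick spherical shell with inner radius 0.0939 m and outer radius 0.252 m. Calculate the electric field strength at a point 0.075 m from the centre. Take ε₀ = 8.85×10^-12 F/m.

Use a concentric Gaussian sphere at r = 0.075 m (r < 0.0939 m, inside the empty cavity).
No charge is enclosed, so by Gauss's law E·4πr² = 0 ⇒ E = 0.

E = 0 (no enclosed charge)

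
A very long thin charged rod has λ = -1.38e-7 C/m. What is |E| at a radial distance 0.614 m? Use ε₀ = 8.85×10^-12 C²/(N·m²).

|E| = 4.04e3 V/m

By cylindrical symmetry E is radial; use a coaxial Gaussian cylinder of radius 0.614 m and length L.
Q_enc = λL, so λ_enc = -1.38e-7 C/m.
Applying ∮E·dA = Q_enc/ε₀ with the end caps contributing no flux:
E = |λ_enc|/(2πε₀r) = (1.38×10^-7)/(2π·8.85×10^-12·0.614) = 4.04×10^3 N/C.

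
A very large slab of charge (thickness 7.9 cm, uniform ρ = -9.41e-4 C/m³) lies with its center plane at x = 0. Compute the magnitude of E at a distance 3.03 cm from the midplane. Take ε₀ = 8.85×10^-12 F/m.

By symmetry E is perpendicular to the slab. A Gaussian pillbox from −3.03 cm to +3.03 cm (face area A) lies entirely within the slab.
Q_enc = ρ·(2x)·A and flux = 2EA, so 2EA = 2ρxA/ε₀ ⇒ E = |ρ|x/ε₀.
E = (9.41e-4)(0.0303)/(8.85×10^-12) = 3.22×10^6 N/C.

E ≈ 3.22e6 N/C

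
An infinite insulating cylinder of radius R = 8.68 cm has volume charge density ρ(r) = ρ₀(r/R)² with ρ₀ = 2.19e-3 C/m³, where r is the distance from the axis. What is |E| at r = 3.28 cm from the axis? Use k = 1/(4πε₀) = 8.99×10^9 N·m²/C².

Coaxial Gaussian cylinder, radius r = 3.28 cm, length L (r < R).
Integrating ρ over the cross-section to radius r: λ_enc = (2πρ₀/R²) ∫₀^r r'^3 dr' = 2πρ₀ r^4/(4·R²) = 5.285×10^-7 C/m.
Gauss's law: E·2πrL = λ_enc L/ε₀.
E = 2k|λ_enc|/r = 2(8.99×10^9)(5.285×10^-7)/(0.0328) = 2.90×10^5 N/C.

|E| ≈ 2.90e5 N/C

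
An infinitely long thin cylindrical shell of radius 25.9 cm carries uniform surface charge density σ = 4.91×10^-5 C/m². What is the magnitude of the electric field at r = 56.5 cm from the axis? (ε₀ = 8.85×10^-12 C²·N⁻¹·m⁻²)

Take a coaxial cylindrical Gaussian surface of radius r = 56.5 cm and length L (r > 25.9 cm).
The whole shell is enclosed: λ_enc = σ·2πR = (4.91×10^-5)·2π·(0.259) = 7.99×10^-5 C/m.
Applying ∮E·dA = Q_enc/ε₀ with the end caps contributing no flux:
E = |λ_enc|/(2πε₀r) = (7.99×10^-5)/(2π·8.85×10^-12·0.565) = 2.54×10^6 N/C.

|E| = 2.54×10^6 N/C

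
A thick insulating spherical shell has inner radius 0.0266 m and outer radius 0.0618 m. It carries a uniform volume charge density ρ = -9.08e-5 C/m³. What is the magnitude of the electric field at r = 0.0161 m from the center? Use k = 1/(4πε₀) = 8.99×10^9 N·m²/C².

|E| = 0 N/C

Use a concentric Gaussian sphere at r = 0.0161 m (r < 0.0266 m, inside the empty cavity).
No charge is enclosed, so by Gauss's law E·4πr² = 0 ⇒ E = 0.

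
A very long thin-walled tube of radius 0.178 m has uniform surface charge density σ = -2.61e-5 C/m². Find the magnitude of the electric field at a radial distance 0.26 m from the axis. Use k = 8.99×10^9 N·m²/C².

Choose a coaxial cylinder of radius r = 0.26 m (arbitrary length L) as the Gaussian surface (r > 0.178 m).
The whole shell is enclosed: λ_enc = σ·2πR = (-2.61e-5)·2π·(0.178) = -2.919e-5 C/m.
Applying ∮E·dA = Q_enc/ε₀ with the end caps contributing no flux:
E = 2k|λ_enc|/r = 2(8.99×10^9)(2.919×10^-5)/(0.26) = 2.02×10^6 N/C.

2.02×10^6 N/C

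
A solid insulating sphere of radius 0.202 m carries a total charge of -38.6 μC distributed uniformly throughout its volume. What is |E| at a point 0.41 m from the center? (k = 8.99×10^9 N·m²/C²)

|E| ≈ 2.06×10^6 V/m

Take a concentric spherical Gaussian surface of radius r = 0.41 m (r > R, so the entire charge is enclosed).
Q_enc = -38.6 μC = -3.86×10^-5 C.
Applying ∮E·dA = Q_enc/ε₀ with Φ = E(4πr²):
E = k|Q_enc|/r² = (8.99×10^9)(3.86×10^-5)/(0.41)² = 2.06×10^6 N/C.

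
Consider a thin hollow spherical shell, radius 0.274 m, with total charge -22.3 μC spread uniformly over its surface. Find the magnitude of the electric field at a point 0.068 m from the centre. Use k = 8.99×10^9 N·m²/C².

By spherical symmetry E is radial; choose a Gaussian sphere of radius r = 0.068 m (inside the shell, r < 0.274 m).
No charge lies within this surface, so Q_enc = 0 and Gauss's law gives E·4πr² = 0 ⇒ E = 0.

E = 0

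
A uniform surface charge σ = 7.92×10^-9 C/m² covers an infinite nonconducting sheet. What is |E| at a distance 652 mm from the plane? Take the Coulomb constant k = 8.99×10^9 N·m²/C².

Choose a cylindrical pillbox piercing the sheet, end faces (area A) parallel to it.
Flux Φ = 2EA and Q_enc = σA, so 2EA = σA/ε₀ ⇒ E = |σ|/(2ε₀), independent of distance.
E = 2πk|σ| = 2π(8.99×10^9)(7.92×10^-9) = 447 N/C.

|E| = 447 N/C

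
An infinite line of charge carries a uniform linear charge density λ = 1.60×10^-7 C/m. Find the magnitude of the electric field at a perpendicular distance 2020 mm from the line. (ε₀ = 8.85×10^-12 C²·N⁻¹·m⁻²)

1.42×10^3 V/m

By cylindrical symmetry E is radial; use a coaxial Gaussian cylinder of radius 2020 mm and length L.
Q_enc = λL, so λ_enc = 1.60e-7 C/m.
By Gauss's law (flux through the curved wall only), E·2πrL = λ_enc L/ε₀.
E = |λ_enc|/(2πε₀r) = (1.60×10^-7)/(2π·8.85×10^-12·2.02) = 1.42e3 N/C.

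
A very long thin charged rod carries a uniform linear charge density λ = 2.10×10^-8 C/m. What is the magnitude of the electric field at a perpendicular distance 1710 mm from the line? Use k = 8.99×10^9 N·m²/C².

221 N/C

Take a coaxial cylindrical Gaussian surface of radius r = 1710 mm and length L.
Q_enc = λL, so λ_enc = 2.10×10^-8 C/m.
Gauss's law: E·2πrL = λ_enc L/ε₀.
E = 2k|λ_enc|/r = 2(8.99×10^9)(2.10×10^-8)/(1.71) = 221 N/C.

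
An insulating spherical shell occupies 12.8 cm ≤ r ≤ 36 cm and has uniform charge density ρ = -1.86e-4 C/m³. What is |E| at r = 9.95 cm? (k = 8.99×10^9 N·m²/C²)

Use a concentric Gaussian sphere at r = 9.95 cm (r < 12.8 cm, inside the empty cavity).
No charge is enclosed, so by Gauss's law E·4πr² = 0 ⇒ E = 0.

|E| = 0 N/C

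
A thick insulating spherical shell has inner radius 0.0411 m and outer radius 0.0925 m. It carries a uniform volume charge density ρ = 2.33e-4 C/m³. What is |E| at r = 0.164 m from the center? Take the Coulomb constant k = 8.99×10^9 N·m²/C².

Symmetry ⇒ E = E(r) r̂. Gaussian sphere of radius r = 0.164 m (r > 0.0925 m, enclosing the whole shell).
Q_enc = ρ·(4π/3)(b³ − a³) = (2.33×10^-4)·(4π/3)·((0.0925)³ − (0.0411)³) = 7.047×10^-7 C.
Since E is radial and uniform over the Gaussian sphere, Φ = E·4πr² = Q_enc/ε₀.
E = k|Q_enc|/r² = (8.99×10^9)(7.047e-7)/(0.164)² = 2.36×10^5 N/C.

|E| = 2.36×10^5 N/C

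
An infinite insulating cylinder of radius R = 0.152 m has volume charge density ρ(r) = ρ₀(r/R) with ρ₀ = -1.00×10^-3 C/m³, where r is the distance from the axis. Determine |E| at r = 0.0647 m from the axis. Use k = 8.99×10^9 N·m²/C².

Choose a coaxial cylinder of radius r = 0.0647 m (arbitrary length L) as the Gaussian surface (r < R).
λ_enc = ∫₀^r ρ(r')·2πr' dr' = (2πρ₀/R)·r^3/3 = -3.732×10^-6 C/m.
Since E is radial and uniform over the curved surface, Φ = E·2πrL = Q_enc/ε₀ = λ_enc L/ε₀.
E = 2k|λ_enc|/r = 2(8.99×10^9)(3.732×10^-6)/(0.0647) = 1.04×10^6 N/C.

|E| ≈ 1.04×10^6 V/m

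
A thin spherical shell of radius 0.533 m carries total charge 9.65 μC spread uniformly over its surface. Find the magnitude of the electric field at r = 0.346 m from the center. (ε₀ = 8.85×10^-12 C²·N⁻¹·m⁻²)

E = 0

Use a concentric Gaussian sphere at r = 0.346 m (inside the shell, r < 0.533 m).
All the charge is outside the Gaussian surface: Q_enc = 0, hence E = 0 everywhere inside the shell.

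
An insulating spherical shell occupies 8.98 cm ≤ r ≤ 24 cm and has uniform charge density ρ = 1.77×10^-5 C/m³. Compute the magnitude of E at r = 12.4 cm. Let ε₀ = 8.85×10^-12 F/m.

5.13×10^4 N/C

Use a concentric Gaussian sphere at r = 12.4 cm (within the shell material, 8.98 cm < r < 24 cm).
Only the shell between 8.98 cm and r is enclosed: Q_enc = ρ·(4π/3)(r³ − a³) = (1.77×10^-5)·(4π/3)·((0.124)³ − (0.0898)³) = 8.767e-8 C.
Applying ∮E·dA = Q_enc/ε₀ with Φ = E(4πr²):
E = |Q_enc|/(4πε₀r²) = (8.767e-8)/(4π·8.85×10^-12·(0.124)²) = 5.13×10^4 N/C.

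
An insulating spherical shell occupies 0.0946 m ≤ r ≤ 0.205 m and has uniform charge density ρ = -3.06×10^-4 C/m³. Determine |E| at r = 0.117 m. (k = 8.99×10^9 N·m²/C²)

E ≈ 6.36×10^5 N/C

By spherical symmetry E is radial; choose a Gaussian sphere of radius r = 0.117 m (within the shell material, 0.0946 m < r < 0.205 m).
Enclosed charge is the volume from a to r: Q_enc = (4π/3)ρ(r³ − a³) = -9.678×10^-7 C.
By Gauss's law, ∮E·dA = E·4πr² = Q_enc/ε₀.
E = k|Q_enc|/r² = (8.99×10^9)(9.678×10^-7)/(0.117)² = 6.36e5 N/C.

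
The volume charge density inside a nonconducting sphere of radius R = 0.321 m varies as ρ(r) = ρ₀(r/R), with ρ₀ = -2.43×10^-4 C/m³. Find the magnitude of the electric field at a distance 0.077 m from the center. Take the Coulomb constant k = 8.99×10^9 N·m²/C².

E ≈ 1.27e5 N/C

Symmetry ⇒ E = E(r) r̂. Gaussian sphere of radius r = 0.077 m (r < R).
Q_enc = ∫₀^r ρ(r')·4πr'² dr' = (4πρ₀/R) ∫₀^r r'^3 dr' = 4πρ₀ r^4/(4·R) = -8.36×10^-8 C.
By Gauss's law, ∮E·dA = E·4πr² = Q_enc/ε₀.
E = k|Q_enc|/r² = (8.99×10^9)(8.36×10^-8)/(0.077)² = 1.27e5 N/C.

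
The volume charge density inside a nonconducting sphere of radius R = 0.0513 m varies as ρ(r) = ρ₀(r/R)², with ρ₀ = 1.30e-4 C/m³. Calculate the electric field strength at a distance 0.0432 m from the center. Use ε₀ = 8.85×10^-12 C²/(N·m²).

|E| ≈ 9.00×10^4 V/m

By spherical symmetry E is radial; choose a Gaussian sphere of radius r = 0.0432 m (r < R).
Q_enc = ∫₀^r ρ(r')·4πr'² dr' = (4πρ₀/R²) ∫₀^r r'^4 dr' = 4πρ₀ r^5/(5·R²) = 1.868×10^-8 C.
Applying ∮E·dA = Q_enc/ε₀ with Φ = E(4πr²):
E = |Q_enc|/(4πε₀r²) = (1.868×10^-8)/(4π·8.85×10^-12·(0.0432)²) = 9.00×10^4 N/C.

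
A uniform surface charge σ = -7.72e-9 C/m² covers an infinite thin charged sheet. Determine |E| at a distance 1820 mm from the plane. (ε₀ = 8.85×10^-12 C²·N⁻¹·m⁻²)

Choose a cylindrical pillbox piercing the sheet, end faces (area A) parallel to it.
Flux Φ = 2EA and Q_enc = σA, so 2EA = σA/ε₀ ⇒ E = |σ|/(2ε₀), independent of distance.
E = |σ|/(2ε₀) = (7.72×10^-9)/(2·8.85×10^-12) = 436 N/C.

436 N/C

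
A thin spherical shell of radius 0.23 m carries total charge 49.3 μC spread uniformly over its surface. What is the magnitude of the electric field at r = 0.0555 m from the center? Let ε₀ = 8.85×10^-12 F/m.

Symmetry ⇒ E = E(r) r̂. Gaussian sphere of radius r = 0.0555 m (inside the shell, r < 0.23 m).
All the charge is outside the Gaussian surface: Q_enc = 0, hence E = 0 everywhere inside the shell.

E = 0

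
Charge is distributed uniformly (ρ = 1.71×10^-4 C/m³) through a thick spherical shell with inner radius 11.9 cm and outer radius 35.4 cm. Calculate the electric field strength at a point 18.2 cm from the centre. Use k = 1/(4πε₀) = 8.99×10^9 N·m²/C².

|E| = 8.44×10^5 N/C

Symmetry ⇒ E = E(r) r̂. Gaussian sphere of radius r = 18.2 cm (within the shell material, 11.9 cm < r < 35.4 cm).
Enclosed charge is the volume from a to r: Q_enc = (4π/3)ρ(r³ − a³) = 3.111×10^-6 C.
By Gauss's law, ∮E·dA = E·4πr² = Q_enc/ε₀.
E = k|Q_enc|/r² = (8.99×10^9)(3.111×10^-6)/(0.182)² = 8.44×10^5 N/C.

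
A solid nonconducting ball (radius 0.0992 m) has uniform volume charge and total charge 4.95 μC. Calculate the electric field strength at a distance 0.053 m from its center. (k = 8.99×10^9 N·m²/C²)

|E| ≈ 2.42×10^6 N/C

Symmetry ⇒ E = E(r) r̂. Gaussian sphere of radius r = 0.053 m (r < R).
For a uniform sphere the enclosed fraction is (r/R)³, so Q_enc = (4.95 μC)(0.053/0.0992)³ = 7.549e-7 C.
Since E is radial and uniform over the Gaussian sphere, Φ = E·4πr² = Q_enc/ε₀.
E = k|Q_enc|/r² = (8.99×10^9)(7.549×10^-7)/(0.053)² = 2.42×10^6 N/C.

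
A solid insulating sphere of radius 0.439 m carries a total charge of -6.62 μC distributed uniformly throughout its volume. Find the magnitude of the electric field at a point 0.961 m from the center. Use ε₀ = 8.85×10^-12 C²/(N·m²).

Symmetry ⇒ E = E(r) r̂. Gaussian sphere of radius r = 0.961 m (r > R, so the entire charge is enclosed).
Q_enc = -6.62 μC = -6.62×10^-6 C.
Gauss's law: E·4πr² = Q_enc/ε₀.
E = |Q_enc|/(4πε₀r²) = (6.62×10^-6)/(4π·8.85×10^-12·(0.961)²) = 6.45e4 N/C.

6.45×10^4 N/C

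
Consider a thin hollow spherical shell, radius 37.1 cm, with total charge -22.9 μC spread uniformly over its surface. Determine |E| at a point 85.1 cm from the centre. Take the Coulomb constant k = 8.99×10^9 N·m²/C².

By spherical symmetry E is radial; choose a Gaussian sphere of radius r = 85.1 cm (r > 37.1 cm).
The entire shell is enclosed: Q_enc = -2.29×10^-5 C.
Gauss's law: E·4πr² = Q_enc/ε₀.
E = k|Q_enc|/r² = (8.99×10^9)(2.29×10^-5)/(0.851)² = 2.84e5 N/C.

|E| ≈ 2.84×10^5 N/C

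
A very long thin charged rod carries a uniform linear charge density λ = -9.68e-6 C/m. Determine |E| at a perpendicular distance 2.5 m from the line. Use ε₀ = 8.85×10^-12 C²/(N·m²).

Choose a coaxial cylinder of radius r = 2.5 m (arbitrary length L) as the Gaussian surface.
Q_enc = λL, so λ_enc = -9.68×10^-6 C/m.
Since E is radial and uniform over the curved surface, Φ = E·2πrL = Q_enc/ε₀ = λ_enc L/ε₀.
E = |λ_enc|/(2πε₀r) = (9.68×10^-6)/(2π·8.85×10^-12·2.5) = 6.96×10^4 N/C.

|E| = 6.96×10^4 V/m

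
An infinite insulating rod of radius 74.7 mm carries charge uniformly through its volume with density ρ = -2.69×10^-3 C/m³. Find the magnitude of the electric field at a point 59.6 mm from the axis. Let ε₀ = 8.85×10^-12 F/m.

E = 9.06e6 V/m

Choose a coaxial cylinder of radius r = 59.6 mm (arbitrary length L) as the Gaussian surface (r < R).
Charge inside radius r per length L is ρ·πr²·L, so λ_enc = ρπr² = -3.002e-5 C/m.
Applying ∮E·dA = Q_enc/ε₀ with the end caps contributing no flux:
E = |λ_enc|/(2πε₀r) = (3.002e-5)/(2π·8.85×10^-12·0.0596) = 9.06×10^6 N/C.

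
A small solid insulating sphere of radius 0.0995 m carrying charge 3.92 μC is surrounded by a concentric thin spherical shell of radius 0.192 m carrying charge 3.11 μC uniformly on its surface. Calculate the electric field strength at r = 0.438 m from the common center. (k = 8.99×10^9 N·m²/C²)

Symmetry ⇒ E = E(r) r̂. Gaussian sphere of radius r = 0.438 m (r > 0.192 m, enclosing both).
Q_enc = (3.92 μC) + (3.11 μC) = 7.03e-6 C.
By Gauss's law, ∮E·dA = E·4πr² = Q_enc/ε₀.
E = k|Q_enc|/r² = (8.99×10^9)(7.03e-6)/(0.438)² = 3.29×10^5 N/C.

|E| = 3.29×10^5 V/m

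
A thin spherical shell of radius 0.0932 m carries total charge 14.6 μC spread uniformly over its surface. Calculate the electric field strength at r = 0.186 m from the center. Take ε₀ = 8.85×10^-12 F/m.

By spherical symmetry E is radial; choose a Gaussian sphere of radius r = 0.186 m (r > 0.0932 m).
The entire shell is enclosed: Q_enc = 1.46×10^-5 C.
Applying ∮E·dA = Q_enc/ε₀ with Φ = E(4πr²):
E = |Q_enc|/(4πε₀r²) = (1.46e-5)/(4π·8.85×10^-12·(0.186)²) = 3.79×10^6 N/C.

E = 3.79e6 V/m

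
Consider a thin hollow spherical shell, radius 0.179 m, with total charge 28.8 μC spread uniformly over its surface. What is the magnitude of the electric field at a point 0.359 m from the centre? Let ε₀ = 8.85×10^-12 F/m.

By spherical symmetry E is radial; choose a Gaussian sphere of radius r = 0.359 m (r > 0.179 m).
The entire shell is enclosed: Q_enc = 2.88e-5 C.
Since E is radial and uniform over the Gaussian sphere, Φ = E·4πr² = Q_enc/ε₀.
E = |Q_enc|/(4πε₀r²) = (2.88×10^-5)/(4π·8.85×10^-12·(0.359)²) = 2.01×10^6 N/C.

|E| = 2.01e6 V/m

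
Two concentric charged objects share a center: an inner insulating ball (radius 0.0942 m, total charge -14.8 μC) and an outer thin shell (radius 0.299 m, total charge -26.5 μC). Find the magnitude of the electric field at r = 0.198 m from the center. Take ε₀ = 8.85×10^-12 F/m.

|E| = 3.39e6 V/m

Symmetry ⇒ E = E(r) r̂. Gaussian sphere of radius r = 0.198 m (between the bodies, 0.0942 m < r < 0.299 m).
The shell at 0.299 m lies outside the Gaussian surface, so Q_enc = -14.8 μC = -1.48×10^-5 C.
Applying ∮E·dA = Q_enc/ε₀ with Φ = E(4πr²):
E = |Q_enc|/(4πε₀r²) = (1.48×10^-5)/(4π·8.85×10^-12·(0.198)²) = 3.39×10^6 N/C.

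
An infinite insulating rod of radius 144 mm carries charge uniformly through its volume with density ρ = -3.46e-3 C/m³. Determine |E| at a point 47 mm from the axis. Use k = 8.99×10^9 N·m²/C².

Choose a coaxial cylinder of radius r = 47 mm (arbitrary length L) as the Gaussian surface (r < R).
Enclosed charge per unit length: λ_enc = ρ·πr² = (-3.46×10^-3)π(0.047)² = -2.401e-5 C/m.
By Gauss's law (flux through the curved wall only), E·2πrL = λ_enc L/ε₀.
E = 2k|λ_enc|/r = 2(8.99×10^9)(2.401e-5)/(0.047) = 9.19×10^6 N/C.

|E| ≈ 9.19e6 N/C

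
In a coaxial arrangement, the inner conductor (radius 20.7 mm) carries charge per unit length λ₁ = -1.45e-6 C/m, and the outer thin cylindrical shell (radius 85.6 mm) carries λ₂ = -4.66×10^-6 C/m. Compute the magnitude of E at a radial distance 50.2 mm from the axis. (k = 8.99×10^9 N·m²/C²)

|E| ≈ 5.19×10^5 N/C

By cylindrical symmetry E is radial; use a coaxial Gaussian cylinder of radius 50.2 mm and length L (between the conductors, 20.7 mm < r < 85.6 mm).
The shell at 85.6 mm lies outside the Gaussian surface, so λ_enc = λ₁ = -1.45e-6 C/m.
Gauss's law: E·2πrL = λ_enc L/ε₀.
E = 2k|λ_enc|/r = 2(8.99×10^9)(1.45e-6)/(0.0502) = 5.19×10^5 N/C.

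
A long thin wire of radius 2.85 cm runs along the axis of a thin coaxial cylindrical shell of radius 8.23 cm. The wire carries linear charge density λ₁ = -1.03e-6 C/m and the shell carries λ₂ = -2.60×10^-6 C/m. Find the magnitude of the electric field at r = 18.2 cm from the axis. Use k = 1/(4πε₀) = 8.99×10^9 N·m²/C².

Take a coaxial cylindrical Gaussian surface of radius r = 18.2 cm and length L (r > 8.23 cm, enclosing both).
λ_enc = λ₁ + λ₂ = (-1.03×10^-6) + (-2.60×10^-6) = -3.63×10^-6 C/m.
Applying ∮E·dA = Q_enc/ε₀ with the end caps contributing no flux:
E = 2k|λ_enc|/r = 2(8.99×10^9)(3.63×10^-6)/(0.182) = 3.59e5 N/C.

E ≈ 3.59×10^5 V/m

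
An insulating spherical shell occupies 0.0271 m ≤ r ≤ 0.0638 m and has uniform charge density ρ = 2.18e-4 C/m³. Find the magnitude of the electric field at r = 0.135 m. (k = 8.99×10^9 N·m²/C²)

E ≈ 1.08e5 N/C

Take a concentric spherical Gaussian surface of radius r = 0.135 m (r > 0.0638 m, enclosing the whole shell).
Q_enc = ρ·(4π/3)(b³ − a³) = (2.18×10^-4)·(4π/3)·((0.0638)³ − (0.0271)³) = 2.19×10^-7 C.
Since E is radial and uniform over the Gaussian sphere, Φ = E·4πr² = Q_enc/ε₀.
E = k|Q_enc|/r² = (8.99×10^9)(2.19e-7)/(0.135)² = 1.08×10^5 N/C.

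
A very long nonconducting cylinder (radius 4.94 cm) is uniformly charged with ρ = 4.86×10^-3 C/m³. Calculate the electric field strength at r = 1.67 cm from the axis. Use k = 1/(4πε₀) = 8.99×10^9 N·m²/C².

E ≈ 4.58×10^6 N/C

By cylindrical symmetry E is radial; use a coaxial Gaussian cylinder of radius 1.67 cm and length L (r < R).
Charge inside radius r per length L is ρ·πr²·L, so λ_enc = ρπr² = 4.258×10^-6 C/m.
By Gauss's law (flux through the curved wall only), E·2πrL = λ_enc L/ε₀.
E = 2k|λ_enc|/r = 2(8.99×10^9)(4.258×10^-6)/(0.0167) = 4.58×10^6 N/C.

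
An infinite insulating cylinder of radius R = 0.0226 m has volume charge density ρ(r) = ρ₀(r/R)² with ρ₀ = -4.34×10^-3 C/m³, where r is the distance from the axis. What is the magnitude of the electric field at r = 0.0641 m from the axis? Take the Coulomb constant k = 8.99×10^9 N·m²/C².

Choose a coaxial cylinder of radius r = 0.0641 m (arbitrary length L) as the Gaussian surface (r > R, full charge per length enclosed).
λ_enc = 2π ∫₀^R ρ₀(r'/R)^2 r' dr' = 2πρ₀R²/4 = -3.482×10^-6 C/m.
By Gauss's law (flux through the curved wall only), E·2πrL = λ_enc L/ε₀.
E = 2k|λ_enc|/r = 2(8.99×10^9)(3.482×10^-6)/(0.0641) = 9.77×10^5 N/C.

9.77×10^5 N/C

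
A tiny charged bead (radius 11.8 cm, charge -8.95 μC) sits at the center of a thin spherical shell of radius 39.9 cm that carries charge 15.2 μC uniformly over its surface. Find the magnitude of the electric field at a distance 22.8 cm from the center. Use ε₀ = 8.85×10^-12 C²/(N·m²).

E = 1.55×10^6 N/C

Take a concentric spherical Gaussian surface of radius r = 22.8 cm (between the bodies, 11.8 cm < r < 39.9 cm).
Only the inner charge is enclosed; the outer shell contributes nothing inside itself. Q_enc = -8.95 μC = -8.95×10^-6 C.
Since E is radial and uniform over the Gaussian sphere, Φ = E·4πr² = Q_enc/ε₀.
E = |Q_enc|/(4πε₀r²) = (8.95e-6)/(4π·8.85×10^-12·(0.228)²) = 1.55×10^6 N/C.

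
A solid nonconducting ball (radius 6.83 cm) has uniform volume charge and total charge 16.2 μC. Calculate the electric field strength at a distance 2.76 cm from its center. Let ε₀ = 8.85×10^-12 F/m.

Symmetry ⇒ E = E(r) r̂. Gaussian sphere of radius r = 2.76 cm (r < R).
For a uniform sphere the enclosed fraction is (r/R)³, so Q_enc = (16.2 μC)(0.0276/0.0683)³ = 1.069×10^-6 C.
By Gauss's law, ∮E·dA = E·4πr² = Q_enc/ε₀.
E = |Q_enc|/(4πε₀r²) = (1.069e-6)/(4π·8.85×10^-12·(0.0276)²) = 1.26e7 N/C.

E ≈ 1.26×10^7 V/m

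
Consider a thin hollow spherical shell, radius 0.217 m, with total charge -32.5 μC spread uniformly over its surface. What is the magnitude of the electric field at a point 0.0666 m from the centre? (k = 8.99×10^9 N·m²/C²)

|E| = 0 V/m

By spherical symmetry E is radial; choose a Gaussian sphere of radius r = 0.0666 m (inside the shell, r < 0.217 m).
All the charge is outside the Gaussian surface: Q_enc = 0, hence E = 0 everywhere inside the shell.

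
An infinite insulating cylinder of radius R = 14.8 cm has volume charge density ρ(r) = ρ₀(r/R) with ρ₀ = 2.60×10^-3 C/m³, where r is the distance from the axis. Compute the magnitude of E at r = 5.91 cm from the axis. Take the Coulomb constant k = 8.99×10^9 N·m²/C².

Take a coaxial cylindrical Gaussian surface of radius r = 5.91 cm and length L (r < R).
Integrating ρ over the cross-section to radius r: λ_enc = (2πρ₀/R) ∫₀^r r'^2 dr' = 2πρ₀ r^3/(3·R) = 7.595×10^-6 C/m.
By Gauss's law (flux through the curved wall only), E·2πrL = λ_enc L/ε₀.
E = 2k|λ_enc|/r = 2(8.99×10^9)(7.595e-6)/(0.0591) = 2.31×10^6 N/C.

2.31×10^6 N/C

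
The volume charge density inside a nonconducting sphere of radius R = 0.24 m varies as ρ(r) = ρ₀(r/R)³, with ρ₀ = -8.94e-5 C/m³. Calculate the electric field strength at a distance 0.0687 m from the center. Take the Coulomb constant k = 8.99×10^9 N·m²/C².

|E| = 2.71e3 V/m

Use a concentric Gaussian sphere at r = 0.0687 m (r < R).
Integrate the density: Q_enc = 4π ∫₀^r ρ₀(r'/R)^3 r'² dr' = 4πρ₀ r^6/(6·R³) = -1.424e-9 C.
Applying ∮E·dA = Q_enc/ε₀ with Φ = E(4πr²):
E = k|Q_enc|/r² = (8.99×10^9)(1.424×10^-9)/(0.0687)² = 2.71×10^3 N/C.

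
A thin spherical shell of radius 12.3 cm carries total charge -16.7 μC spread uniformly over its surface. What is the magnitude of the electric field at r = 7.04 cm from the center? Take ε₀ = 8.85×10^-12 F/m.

E = 0 (no enclosed charge)

Take a concentric spherical Gaussian surface of radius r = 7.04 cm (inside the shell, r < 12.3 cm).
No charge lies within this surface, so Q_enc = 0 and Gauss's law gives E·4πr² = 0 ⇒ E = 0.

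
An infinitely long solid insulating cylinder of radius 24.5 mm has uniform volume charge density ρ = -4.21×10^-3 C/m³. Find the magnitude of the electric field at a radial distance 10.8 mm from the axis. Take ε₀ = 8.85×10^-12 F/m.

Choose a coaxial cylinder of radius r = 10.8 mm (arbitrary length L) as the Gaussian surface (r < R).
Enclosed charge per unit length: λ_enc = ρ·πr² = (-4.21×10^-3)π(0.0108)² = -1.543×10^-6 C/m.
Gauss's law: E·2πrL = λ_enc L/ε₀.
E = |λ_enc|/(2πε₀r) = (1.543×10^-6)/(2π·8.85×10^-12·0.0108) = 2.57×10^6 N/C.

2.57×10^6 N/C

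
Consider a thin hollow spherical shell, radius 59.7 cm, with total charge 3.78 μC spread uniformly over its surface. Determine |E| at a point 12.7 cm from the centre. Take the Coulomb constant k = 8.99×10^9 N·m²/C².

Symmetry ⇒ E = E(r) r̂. Gaussian sphere of radius r = 12.7 cm (inside the shell, r < 59.7 cm).
All the charge is outside the Gaussian surface: Q_enc = 0, hence E = 0 everywhere inside the shell.

E = 0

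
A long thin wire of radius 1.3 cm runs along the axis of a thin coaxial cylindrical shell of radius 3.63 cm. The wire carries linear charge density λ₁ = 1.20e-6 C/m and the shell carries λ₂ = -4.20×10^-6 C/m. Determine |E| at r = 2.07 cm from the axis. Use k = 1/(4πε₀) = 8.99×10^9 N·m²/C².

1.04e6 N/C

Choose a coaxial cylinder of radius r = 2.07 cm (arbitrary length L) as the Gaussian surface (between the conductors, 1.3 cm < r < 3.63 cm).
The shell at 3.63 cm lies outside the Gaussian surface, so λ_enc = λ₁ = 1.20×10^-6 C/m.
By Gauss's law (flux through the curved wall only), E·2πrL = λ_enc L/ε₀.
E = 2k|λ_enc|/r = 2(8.99×10^9)(1.20×10^-6)/(0.0207) = 1.04e6 N/C.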